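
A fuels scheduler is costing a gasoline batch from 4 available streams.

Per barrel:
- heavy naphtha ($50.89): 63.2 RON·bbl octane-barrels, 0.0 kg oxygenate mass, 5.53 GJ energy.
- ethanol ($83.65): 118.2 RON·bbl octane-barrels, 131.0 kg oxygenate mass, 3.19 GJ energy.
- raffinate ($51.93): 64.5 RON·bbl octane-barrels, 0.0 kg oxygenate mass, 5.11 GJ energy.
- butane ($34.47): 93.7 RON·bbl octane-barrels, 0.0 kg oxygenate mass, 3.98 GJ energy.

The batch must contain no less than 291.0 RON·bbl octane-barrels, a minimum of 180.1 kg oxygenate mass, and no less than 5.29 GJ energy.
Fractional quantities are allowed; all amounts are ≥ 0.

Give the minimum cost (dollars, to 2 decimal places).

This is a linear program. Let x1 = barrels of heavy naphtha, x2 = barrels of ethanol, x3 = barrels of raffinate, x4 = barrels of butane.
min 50.89x1 + 83.65x2 + 51.93x3 + 34.47x4 s.t.:
  63.2x1 + 118.2x2 + 64.5x3 + 93.7x4 ≥ 291   (octane-barrels)
  131x2 ≥ 180.1   (oxygenate mass)
  5.53x1 + 3.19x2 + 5.11x3 + 3.98x4 ≥ 5.29   (energy)
  x1, x2, x3, x4 ≥ 0.
At the optimum only ethanol, butane are positive (heavy naphtha, raffinate = 0). There the octane-barrels and oxygenate mass constraints are tight.
That vertex is x2 = 1.3748, x4 = 1.3714.
Total cost: 83.65·1.3748 + 34.47·1.3714 = 162.2742.

$162.27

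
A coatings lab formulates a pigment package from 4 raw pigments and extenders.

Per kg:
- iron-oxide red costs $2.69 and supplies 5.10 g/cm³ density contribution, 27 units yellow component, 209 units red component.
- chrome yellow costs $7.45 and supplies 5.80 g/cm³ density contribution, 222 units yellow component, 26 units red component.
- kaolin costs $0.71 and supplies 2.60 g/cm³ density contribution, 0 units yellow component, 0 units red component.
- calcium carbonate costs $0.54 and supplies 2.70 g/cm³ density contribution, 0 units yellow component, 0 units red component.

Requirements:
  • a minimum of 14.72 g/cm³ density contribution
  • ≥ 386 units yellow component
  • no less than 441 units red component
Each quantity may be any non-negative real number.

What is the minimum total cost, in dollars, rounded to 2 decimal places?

Treat it as an LP. Let x1 = kg of iron-oxide red, x2 = kg of chrome yellow, x3 = kg of kaolin, x4 = kg of calcium carbonate.
Minimize 2.69x1 + 7.45x2 + 0.71x3 + 0.54x4 with:
  5.1x1 + 5.8x2 + 2.6x3 + 2.7x4 ≥ 14.72   (density contribution)
  27x1 + 222x2 ≥ 386   (yellow component)
  209x1 + 26x2 ≥ 441   (red component)
  x1, x2, x3, x4 ≥ 0.
The cheapest feasible vertex uses only iron-oxide red, chrome yellow; kaolin, calcium carbonate are not used. Binding constraints: yellow component and red component.
Optimal quantities: iron-oxide red = 1.9228 kg, chrome yellow = 1.5049 kg.
Cost = 2.69·1.9228 + 7.45·1.5049 = 16.3838.

$16.38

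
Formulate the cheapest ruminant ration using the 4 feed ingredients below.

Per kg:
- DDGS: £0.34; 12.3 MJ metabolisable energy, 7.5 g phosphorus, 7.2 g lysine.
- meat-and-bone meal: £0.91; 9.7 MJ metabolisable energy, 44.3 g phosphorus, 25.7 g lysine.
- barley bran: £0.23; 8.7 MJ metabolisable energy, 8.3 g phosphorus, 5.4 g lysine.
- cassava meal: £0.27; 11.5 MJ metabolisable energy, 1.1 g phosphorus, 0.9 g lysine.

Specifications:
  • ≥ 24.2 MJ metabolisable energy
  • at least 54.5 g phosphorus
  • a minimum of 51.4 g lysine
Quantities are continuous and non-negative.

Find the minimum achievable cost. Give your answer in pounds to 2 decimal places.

£1.85

Let x1 = kg of DDGS, x2 = kg of meat-and-bone meal, x3 = kg of barley bran, x4 = kg of cassava meal.
min 0.34x1 + 0.91x2 + 0.23x3 + 0.27x4 with:
  12.3x1 + 9.7x2 + 8.7x3 + 11.5x4 ≥ 24.2   (metabolisable energy)
  7.5x1 + 44.3x2 + 8.3x3 + 1.1x4 ≥ 54.5   (phosphorus)
  7.2x1 + 25.7x2 + 5.4x3 + 0.9x4 ≥ 51.4   (lysine)
  x1, x2, x3, x4 ≥ 0.
The optimal basis is {meat-and-bone meal, barley bran}; DDGS, cassava meal drop out. The metabolisable energy and lysine requirements are met with equality.
Solving gives x2 = 1.849, x3 = 0.7205.
Cost = 0.91·1.849 + 0.23·0.7205 = 1.8483.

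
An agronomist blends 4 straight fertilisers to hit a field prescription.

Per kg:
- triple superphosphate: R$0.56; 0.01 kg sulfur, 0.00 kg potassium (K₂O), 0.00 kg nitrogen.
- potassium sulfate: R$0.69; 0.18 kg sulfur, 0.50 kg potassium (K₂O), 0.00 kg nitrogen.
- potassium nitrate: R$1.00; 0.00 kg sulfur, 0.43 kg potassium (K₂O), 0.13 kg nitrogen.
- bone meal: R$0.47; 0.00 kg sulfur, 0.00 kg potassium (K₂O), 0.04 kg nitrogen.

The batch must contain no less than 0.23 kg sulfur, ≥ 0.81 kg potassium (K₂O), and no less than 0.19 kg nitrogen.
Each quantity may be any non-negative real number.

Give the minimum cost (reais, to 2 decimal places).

R$2.34

Let x1 = kg of triple superphosphate, x2 = kg of potassium sulfate, x3 = kg of potassium nitrate, x4 = kg of bone meal.
min 0.56x1 + 0.69x2 + 1x3 + 0.47x4 with:
  0.01x1 + 0.18x2 ≥ 0.23   (sulfur)
  0.5x2 + 0.43x3 ≥ 0.81   (potassium (K₂O))
  0.13x3 + 0.04x4 ≥ 0.19   (nitrogen)
  x1, x2, x3, x4 ≥ 0.
The minimum-cost mix takes nothing from triple superphosphate, bone meal — only potassium sulfate, potassium nitrate. There the sulfur and nitrogen constraints are tight.
Solving gives x2 = 1.278, x3 = 1.462.
Cost = 0.69·1.278 + 1·1.462 = 2.3438.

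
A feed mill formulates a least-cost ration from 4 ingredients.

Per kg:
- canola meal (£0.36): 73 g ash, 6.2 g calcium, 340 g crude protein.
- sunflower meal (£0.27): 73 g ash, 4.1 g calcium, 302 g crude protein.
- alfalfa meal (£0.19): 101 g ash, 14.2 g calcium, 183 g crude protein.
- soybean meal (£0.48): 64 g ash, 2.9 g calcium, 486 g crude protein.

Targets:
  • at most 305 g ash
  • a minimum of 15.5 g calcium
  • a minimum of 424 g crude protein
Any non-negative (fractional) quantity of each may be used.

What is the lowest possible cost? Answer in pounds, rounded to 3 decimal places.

£0.401

Set it up as a linear program. Let x1 = kg of canola meal, x2 = kg of sunflower meal, x3 = kg of alfalfa meal, x4 = kg of soybean meal.
Minimise 0.36x1 + 0.27x2 + 0.19x3 + 0.48x4 s.t.:
  73x1 + 73x2 + 101x3 + 64x4 ≤ 305   (ash)
  6.2x1 + 4.1x2 + 14.2x3 + 2.9x4 ≥ 15.5   (calcium)
  340x1 + 302x2 + 183x3 + 486x4 ≥ 424   (crude protein)
  x1, x2, x3, x4 ≥ 0.
The minimum-cost mix takes nothing from canola meal, soybean meal — only sunflower meal, alfalfa meal. Binding constraints: calcium and crude protein.
That vertex is x2 = 0.9, x3 = 0.8317.
Total cost: 0.27·0.9 + 0.19·0.8317 = 0.40102.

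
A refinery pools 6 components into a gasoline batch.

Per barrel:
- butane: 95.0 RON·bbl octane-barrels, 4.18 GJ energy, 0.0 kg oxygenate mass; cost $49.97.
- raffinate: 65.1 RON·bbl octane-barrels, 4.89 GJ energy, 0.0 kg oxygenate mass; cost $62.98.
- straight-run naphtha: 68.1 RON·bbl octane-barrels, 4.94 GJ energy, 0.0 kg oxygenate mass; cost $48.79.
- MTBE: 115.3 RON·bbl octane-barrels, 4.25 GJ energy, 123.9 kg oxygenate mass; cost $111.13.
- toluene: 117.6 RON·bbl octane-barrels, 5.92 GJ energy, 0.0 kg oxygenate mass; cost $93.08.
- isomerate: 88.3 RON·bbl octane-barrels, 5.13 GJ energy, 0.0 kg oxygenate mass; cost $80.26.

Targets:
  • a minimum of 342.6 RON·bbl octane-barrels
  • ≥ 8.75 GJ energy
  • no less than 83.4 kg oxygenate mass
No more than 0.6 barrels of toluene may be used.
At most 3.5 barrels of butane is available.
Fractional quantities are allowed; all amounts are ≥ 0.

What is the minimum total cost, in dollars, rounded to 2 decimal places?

$214.19

Let x1 = barrels of butane, x2 = barrels of raffinate, x3 = barrels of straight-run naphtha, x4 = barrels of MTBE, x5 = barrels of toluene, x6 = barrels of isomerate.
Minimise 49.97x1 + 62.98x2 + 48.79x3 + 111.13x4 + 93.08x5 + 80.26x6 with:
  95x1 + 65.1x2 + 68.1x3 + 115.3x4 + 117.6x5 + 88.3x6 ≥ 342.6   (octane-barrels)
  4.18x1 + 4.89x2 + 4.94x3 + 4.25x4 + 5.92x5 + 5.13x6 ≥ 8.75   (energy)
  123.9x4 ≥ 83.4   (oxygenate mass)
  x5 ≤ 0.6
  x1 ≤ 3.5
  x1, x2, x3, x4, x5, x6 ≥ 0.
The optimal basis is {butane, MTBE}; raffinate, straight-run naphtha, toluene, isomerate drop out. There the octane-barrels and oxygenate mass constraints are tight.
So butane = 2.7894 barrels, MTBE = 0.67312 barrels.
Cost = 49.97·2.7894 + 111.13·0.67312 = 214.1901.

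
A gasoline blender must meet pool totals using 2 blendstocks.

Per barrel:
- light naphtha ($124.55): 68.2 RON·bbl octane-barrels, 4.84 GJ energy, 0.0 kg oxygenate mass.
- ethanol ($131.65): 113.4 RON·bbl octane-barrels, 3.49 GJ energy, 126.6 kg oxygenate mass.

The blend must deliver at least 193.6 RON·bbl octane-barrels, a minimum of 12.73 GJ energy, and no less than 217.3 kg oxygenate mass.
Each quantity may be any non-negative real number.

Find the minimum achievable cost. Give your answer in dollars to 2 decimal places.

$399.40

Let x1 = barrels of light naphtha, x2 = barrels of ethanol.
Minimize 124.55x1 + 131.65x2 subject to:
  68.2x1 + 113.4x2 ≥ 193.6   (octane-barrels)
  4.84x1 + 3.49x2 ≥ 12.73   (energy)
  126.6x2 ≥ 217.3   (oxygenate mass)
  x1, x2 ≥ 0.
Both inputs are positive at the optimum. The energy and oxygenate mass requirements are met with equality.
That vertex is x1 = 1.3925, x2 = 1.7164.
Objective = 124.55·1.3925 + 131.65·1.7164 = 399.3999.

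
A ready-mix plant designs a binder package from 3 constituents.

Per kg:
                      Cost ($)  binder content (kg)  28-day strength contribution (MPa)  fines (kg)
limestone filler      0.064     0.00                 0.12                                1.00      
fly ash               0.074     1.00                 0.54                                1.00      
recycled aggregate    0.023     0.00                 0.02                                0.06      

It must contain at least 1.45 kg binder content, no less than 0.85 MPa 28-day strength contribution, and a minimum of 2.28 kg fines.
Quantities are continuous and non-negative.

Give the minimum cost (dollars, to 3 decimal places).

$0.160

Let x1 = kg of limestone filler, x2 = kg of fly ash, x3 = kg of recycled aggregate.
Minimise 0.064x1 + 0.074x2 + 0.023x3 with:
  1x2 ≥ 1.45   (binder content)
  0.12x1 + 0.54x2 + 0.02x3 ≥ 0.85   (28-day strength contribution)
  1x1 + 1x2 + 0.06x3 ≥ 2.28   (fines)
  x1, x2, x3 ≥ 0.
At the optimum only limestone filler, fly ash are positive (recycled aggregate = 0). The binder content and fines requirements are met with equality.
So limestone filler = 0.83 kg, fly ash = 1.45 kg.
Objective = 0.064·0.83 + 0.074·1.45 = 0.16042.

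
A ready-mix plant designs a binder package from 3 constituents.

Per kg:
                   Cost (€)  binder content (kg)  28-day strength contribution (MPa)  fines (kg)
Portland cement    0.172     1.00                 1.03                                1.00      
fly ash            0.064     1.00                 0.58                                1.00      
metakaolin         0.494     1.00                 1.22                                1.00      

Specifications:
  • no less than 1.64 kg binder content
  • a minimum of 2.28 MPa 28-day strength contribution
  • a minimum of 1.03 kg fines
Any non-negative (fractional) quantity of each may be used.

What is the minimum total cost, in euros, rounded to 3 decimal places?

Set it up as a linear program. Let x1 = kg of Portland cement, x2 = kg of fly ash, x3 = kg of metakaolin.
min 0.172x1 + 0.064x2 + 0.494x3 s.t.:
  1x1 + 1x2 + 1x3 ≥ 1.64   (binder content)
  1.03x1 + 0.58x2 + 1.22x3 ≥ 2.28   (28-day strength contribution)
  1x1 + 1x2 + 1x3 ≥ 1.03   (fines)
  x1, x2, x3 ≥ 0.
The optimal basis is {fly ash}; Portland cement, metakaolin drop out. Binding constraint: 28-day strength contribution.
Optimal quantities: fly ash = 3.931 kg.
Hence cost = 0.064·3.931 = €0.25158.

€0.252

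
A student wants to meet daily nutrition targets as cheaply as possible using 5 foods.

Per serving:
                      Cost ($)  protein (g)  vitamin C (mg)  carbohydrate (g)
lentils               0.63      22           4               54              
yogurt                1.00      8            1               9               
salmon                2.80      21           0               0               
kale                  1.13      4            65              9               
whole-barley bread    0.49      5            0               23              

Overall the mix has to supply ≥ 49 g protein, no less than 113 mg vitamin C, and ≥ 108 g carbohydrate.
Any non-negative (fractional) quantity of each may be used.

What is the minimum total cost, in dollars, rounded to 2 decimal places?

This is a linear program. Let x1 = servings of lentils, x2 = servings of yogurt, x3 = servings of salmon, x4 = servings of kale, x5 = servings of whole-barley bread.
min 0.63x1 + 1x2 + 2.8x3 + 1.13x4 + 0.49x5 s.t.:
  22x1 + 8x2 + 21x3 + 4x4 + 5x5 ≥ 49   (protein)
  4x1 + 1x2 + 65x4 ≥ 113   (vitamin C)
  54x1 + 9x2 + 9x4 + 23x5 ≥ 108   (carbohydrate)
  x1, x2, x3, x4, x5 ≥ 0.
The cheapest feasible vertex uses only lentils, kale; yogurt, salmon, whole-barley bread are not used. There the protein and vitamin C constraints are tight.
Optimal quantities: lentils = 1.933 servings, kale = 1.62 servings.
Total cost: 0.63·1.933 + 1.13·1.62 = 3.0484.

$3.05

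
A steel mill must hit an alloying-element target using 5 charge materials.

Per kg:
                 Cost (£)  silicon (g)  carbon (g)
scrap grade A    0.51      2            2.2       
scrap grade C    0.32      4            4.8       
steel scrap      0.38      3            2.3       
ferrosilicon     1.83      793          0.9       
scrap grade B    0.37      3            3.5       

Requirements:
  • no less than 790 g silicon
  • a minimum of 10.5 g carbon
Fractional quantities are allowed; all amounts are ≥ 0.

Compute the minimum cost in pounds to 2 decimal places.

£2.45

Let x1 = kg of scrap grade A, x2 = kg of scrap grade C, x3 = kg of steel scrap, x4 = kg of ferrosilicon, x5 = kg of scrap grade B.
Minimise 0.51x1 + 0.32x2 + 0.38x3 + 1.83x4 + 0.37x5 subject to:
  2x1 + 4x2 + 3x3 + 793x4 + 3x5 ≥ 790   (silicon)
  2.2x1 + 4.8x2 + 2.3x3 + 0.9x4 + 3.5x5 ≥ 10.5   (carbon)
  x1, x2, x3, x4, x5 ≥ 0.
At the optimum only scrap grade C, ferrosilicon are positive (scrap grade A, steel scrap, scrap grade B = 0). There the silicon and carbon constraints are tight.
So scrap grade C = 2.003 kg, ferrosilicon = 0.9861 kg.
Hence cost = 0.32·2.003 + 1.83·0.9861 = £2.4455.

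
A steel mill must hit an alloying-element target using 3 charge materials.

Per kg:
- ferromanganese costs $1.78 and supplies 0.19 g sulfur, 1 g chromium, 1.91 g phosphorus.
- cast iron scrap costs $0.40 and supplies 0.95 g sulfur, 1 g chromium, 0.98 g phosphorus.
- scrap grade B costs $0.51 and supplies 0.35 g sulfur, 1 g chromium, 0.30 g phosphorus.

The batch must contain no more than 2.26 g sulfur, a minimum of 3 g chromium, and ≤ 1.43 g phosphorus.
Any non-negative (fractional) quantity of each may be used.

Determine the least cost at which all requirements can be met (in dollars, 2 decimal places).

$1.44

This is a linear program. Let x1 = kg of ferromanganese, x2 = kg of cast iron scrap, x3 = kg of scrap grade B.
Minimize 1.78x1 + 0.4x2 + 0.51x3 s.t.:
  0.19x1 + 0.95x2 + 0.35x3 ≤ 2.26   (sulfur)
  1x1 + 1x2 + 1x3 ≥ 3   (chromium)
  1.91x1 + 0.98x2 + 0.3x3 ≤ 1.43   (phosphorus)
  x1, x2, x3 ≥ 0.
The cheapest feasible vertex uses only cast iron scrap, scrap grade B; ferromanganese is not used. There the chromium and phosphorus constraints are tight.
That vertex is x2 = 0.7794, x3 = 2.221.
Total cost: 0.4·0.7794 + 0.51·2.221 = 1.4445.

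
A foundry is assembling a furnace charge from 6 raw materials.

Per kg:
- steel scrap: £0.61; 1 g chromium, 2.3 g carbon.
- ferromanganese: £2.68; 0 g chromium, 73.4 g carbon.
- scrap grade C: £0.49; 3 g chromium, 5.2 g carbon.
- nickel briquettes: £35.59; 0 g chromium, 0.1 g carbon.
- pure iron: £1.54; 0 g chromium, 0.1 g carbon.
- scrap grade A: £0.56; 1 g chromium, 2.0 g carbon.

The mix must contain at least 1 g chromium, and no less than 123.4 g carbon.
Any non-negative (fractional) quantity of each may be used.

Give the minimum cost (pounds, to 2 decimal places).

Let x1 = kg of steel scrap, x2 = kg of ferromanganese, x3 = kg of scrap grade C, x4 = kg of nickel briquettes, x5 = kg of pure iron, x6 = kg of scrap grade A.
Minimise 0.61x1 + 2.68x2 + 0.49x3 + 35.59x4 + 1.54x5 + 0.56x6 subject to:
  1x1 + 3x3 + 1x6 ≥ 1   (chromium)
  2.3x1 + 73.4x2 + 5.2x3 + 0.1x4 + 0.1x5 + 2x6 ≥ 123.4   (carbon)
  x1, x2, x3, x4, x5, x6 ≥ 0.
The optimal basis is {ferromanganese, scrap grade C}; steel scrap, nickel briquettes, pure iron, scrap grade A drop out. Binding constraints: chromium and carbon.
Optimal quantities: ferromanganese = 1.658 kg, scrap grade C = 0.3333 kg.
Cost = 2.68·1.658 + 0.49·0.3333 = 4.6068.

£4.61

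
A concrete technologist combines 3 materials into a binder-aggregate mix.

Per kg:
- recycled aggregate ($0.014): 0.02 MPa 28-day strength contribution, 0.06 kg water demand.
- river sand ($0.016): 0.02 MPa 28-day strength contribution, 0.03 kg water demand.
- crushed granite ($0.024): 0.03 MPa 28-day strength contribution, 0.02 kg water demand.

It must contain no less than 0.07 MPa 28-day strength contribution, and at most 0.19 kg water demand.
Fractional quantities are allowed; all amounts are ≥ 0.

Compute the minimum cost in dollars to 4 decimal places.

Let x1 = kg of recycled aggregate, x2 = kg of river sand, x3 = kg of crushed granite.
Minimise 0.014x1 + 0.016x2 + 0.024x3 with:
  0.02x1 + 0.02x2 + 0.03x3 ≥ 0.07   (28-day strength contribution)
  0.06x1 + 0.03x2 + 0.02x3 ≤ 0.19   (water demand)
  x1, x2, x3 ≥ 0.
The optimal basis is {recycled aggregate, crushed granite}; river sand drops out. Binding constraints: 28-day strength contribution and water demand.
Optimal quantities: recycled aggregate = 3.071 kg, crushed granite = 0.2857 kg.
Hence cost = 0.014·3.071 + 0.024·0.2857 = $0.049851.

$0.0499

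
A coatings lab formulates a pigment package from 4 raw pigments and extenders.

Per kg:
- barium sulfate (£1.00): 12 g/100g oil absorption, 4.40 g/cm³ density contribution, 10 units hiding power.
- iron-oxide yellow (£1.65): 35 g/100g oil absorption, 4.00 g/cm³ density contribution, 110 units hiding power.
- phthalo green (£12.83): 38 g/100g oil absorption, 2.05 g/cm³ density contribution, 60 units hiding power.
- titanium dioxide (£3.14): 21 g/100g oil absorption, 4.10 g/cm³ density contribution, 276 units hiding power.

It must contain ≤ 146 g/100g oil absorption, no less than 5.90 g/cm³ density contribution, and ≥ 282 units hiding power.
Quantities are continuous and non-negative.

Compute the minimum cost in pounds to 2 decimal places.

Set it up as a linear program. Let x1 = kg of barium sulfate, x2 = kg of iron-oxide yellow, x3 = kg of phthalo green, x4 = kg of titanium dioxide.
Minimise 1x1 + 1.65x2 + 12.83x3 + 3.14x4 with:
  12x1 + 35x2 + 38x3 + 21x4 ≤ 146   (oil absorption)
  4.4x1 + 4x2 + 2.05x3 + 4.1x4 ≥ 5.9   (density contribution)
  10x1 + 110x2 + 60x3 + 276x4 ≥ 282   (hiding power)
  x1, x2, x3, x4 ≥ 0.
The cheapest feasible vertex uses only iron-oxide yellow, titanium dioxide; barium sulfate, phthalo green are not used. Binding constraints: density contribution and hiding power.
So iron-oxide yellow = 0.7231 kg, titanium dioxide = 0.7335 kg.
Total cost: 1.65·0.7231 + 3.14·0.7335 = 3.4963.

£3.50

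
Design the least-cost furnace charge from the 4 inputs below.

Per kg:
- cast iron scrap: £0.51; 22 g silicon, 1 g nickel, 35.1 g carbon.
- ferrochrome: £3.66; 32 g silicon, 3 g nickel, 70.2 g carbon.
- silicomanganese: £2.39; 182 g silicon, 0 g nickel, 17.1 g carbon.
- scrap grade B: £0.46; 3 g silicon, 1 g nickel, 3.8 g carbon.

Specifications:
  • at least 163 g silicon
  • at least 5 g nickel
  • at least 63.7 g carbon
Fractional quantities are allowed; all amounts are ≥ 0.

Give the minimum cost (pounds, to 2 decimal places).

Treat it as an LP. Let x1 = kg of cast iron scrap, x2 = kg of ferrochrome, x3 = kg of silicomanganese, x4 = kg of scrap grade B.
Minimise 0.51x1 + 3.66x2 + 2.39x3 + 0.46x4 subject to:
  22x1 + 32x2 + 182x3 + 3x4 ≥ 163   (silicon)
  1x1 + 3x2 + 1x4 ≥ 5   (nickel)
  35.1x1 + 70.2x2 + 17.1x3 + 3.8x4 ≥ 63.7   (carbon)
  x1, x2, x3, x4 ≥ 0.
The optimal basis is {cast iron scrap, silicomanganese}; ferrochrome, scrap grade B drop out. Binding constraints: silicon and nickel.
Solving gives x1 = 5, x3 = 0.2912.
Objective = 0.51·5 + 2.39·0.2912 = 3.2460.

£3.25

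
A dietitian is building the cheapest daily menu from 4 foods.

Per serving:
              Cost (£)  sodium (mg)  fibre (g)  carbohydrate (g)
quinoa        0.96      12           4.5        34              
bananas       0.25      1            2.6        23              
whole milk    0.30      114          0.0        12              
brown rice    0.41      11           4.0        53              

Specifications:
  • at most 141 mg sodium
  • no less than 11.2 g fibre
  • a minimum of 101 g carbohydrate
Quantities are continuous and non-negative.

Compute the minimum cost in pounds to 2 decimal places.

£1.08

Let x1 = servings of quinoa, x2 = servings of bananas, x3 = servings of whole milk, x4 = servings of brown rice.
Minimise 0.96x1 + 0.25x2 + 0.3x3 + 0.41x4 s.t.:
  12x1 + 1x2 + 114x3 + 11x4 ≤ 141   (sodium)
  4.5x1 + 2.6x2 + 4x4 ≥ 11.2   (fibre)
  34x1 + 23x2 + 12x3 + 53x4 ≥ 101   (carbohydrate)
  x1, x2, x3, x4 ≥ 0.
The minimum-cost mix takes nothing from quinoa, whole milk — only bananas, brown rice. The fibre and carbohydrate requirements are met with equality.
Solving gives x2 = 4.14, x4 = 0.1092.
Total cost: 0.25·4.14 + 0.41·0.1092 = 1.0798.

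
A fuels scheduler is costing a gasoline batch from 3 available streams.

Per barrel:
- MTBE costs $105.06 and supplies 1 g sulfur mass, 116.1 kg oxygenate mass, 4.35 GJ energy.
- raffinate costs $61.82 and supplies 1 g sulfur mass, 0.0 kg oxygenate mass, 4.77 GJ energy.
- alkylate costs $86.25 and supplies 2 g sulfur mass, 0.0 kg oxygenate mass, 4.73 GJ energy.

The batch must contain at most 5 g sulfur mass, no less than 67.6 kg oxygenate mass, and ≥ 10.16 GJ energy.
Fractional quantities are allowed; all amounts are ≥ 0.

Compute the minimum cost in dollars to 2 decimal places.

$160.02

Treat it as an LP. Let x1 = barrels of MTBE, x2 = barrels of raffinate, x3 = barrels of alkylate.
Minimize 105.06x1 + 61.82x2 + 86.25x3 subject to:
  1x1 + 1x2 + 2x3 ≤ 5   (sulfur mass)
  116.1x1 ≥ 67.6   (oxygenate mass)
  4.35x1 + 4.77x2 + 4.73x3 ≥ 10.16   (energy)
  x1, x2, x3 ≥ 0.
The optimal basis is {MTBE, raffinate}; alkylate drops out. The oxygenate mass and energy requirements are met with equality.
Optimal quantities: MTBE = 0.58226 barrels, raffinate = 1.599 barrels.
Objective = 105.06·0.58226 + 61.82·1.599 = 160.0224.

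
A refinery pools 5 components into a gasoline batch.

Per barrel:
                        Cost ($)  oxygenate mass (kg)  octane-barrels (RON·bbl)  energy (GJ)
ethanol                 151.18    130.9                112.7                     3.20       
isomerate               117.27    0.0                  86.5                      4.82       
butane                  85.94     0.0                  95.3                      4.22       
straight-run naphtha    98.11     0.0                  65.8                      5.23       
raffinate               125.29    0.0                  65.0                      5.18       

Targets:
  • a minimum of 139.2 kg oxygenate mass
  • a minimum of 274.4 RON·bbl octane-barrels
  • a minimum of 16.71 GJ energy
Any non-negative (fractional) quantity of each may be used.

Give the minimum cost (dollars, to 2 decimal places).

$410.39

Let x1 = barrels of ethanol, x2 = barrels of isomerate, x3 = barrels of butane, x4 = barrels of straight-run naphtha, x5 = barrels of raffinate.
Minimise 151.18x1 + 117.27x2 + 85.94x3 + 98.11x4 + 125.29x5 s.t.:
  130.9x1 ≥ 139.2   (oxygenate mass)
  112.7x1 + 86.5x2 + 95.3x3 + 65.8x4 + 65x5 ≥ 274.4   (octane-barrels)
  3.2x1 + 4.82x2 + 4.22x3 + 5.23x4 + 5.18x5 ≥ 16.71   (energy)
  x1, x2, x3, x4, x5 ≥ 0.
At the optimum only ethanol, straight-run naphtha are positive (isomerate, butane, raffinate = 0). Binding constraints: oxygenate mass and energy.
Optimal quantities: ethanol = 1.063407 barrels, straight-run naphtha = 2.544378 barrels.
Cost = 151.18·1.063407 + 98.11·2.544378 = 410.3948.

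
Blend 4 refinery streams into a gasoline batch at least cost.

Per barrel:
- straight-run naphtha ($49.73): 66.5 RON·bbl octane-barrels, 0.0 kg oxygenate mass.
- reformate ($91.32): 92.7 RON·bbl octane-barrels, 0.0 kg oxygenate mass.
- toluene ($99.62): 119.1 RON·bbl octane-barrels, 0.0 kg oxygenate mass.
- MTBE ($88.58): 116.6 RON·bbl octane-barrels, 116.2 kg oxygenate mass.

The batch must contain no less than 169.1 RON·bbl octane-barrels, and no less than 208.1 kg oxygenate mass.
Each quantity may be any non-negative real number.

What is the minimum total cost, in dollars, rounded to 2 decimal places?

$158.64

Treat it as an LP. Let x1 = barrels of straight-run naphtha, x2 = barrels of reformate, x3 = barrels of toluene, x4 = barrels of MTBE.
Minimize 49.73x1 + 91.32x2 + 99.62x3 + 88.58x4 s.t.:
  66.5x1 + 92.7x2 + 119.1x3 + 116.6x4 ≥ 169.1   (octane-barrels)
  116.2x4 ≥ 208.1   (oxygenate mass)
  x1, x2, x3, x4 ≥ 0.
At the optimum only MTBE is positive (straight-run naphtha, reformate, toluene = 0). Binding constraint: oxygenate mass.
That vertex is x4 = 1.7909.
Cost = 88.58·1.7909 = 158.6379.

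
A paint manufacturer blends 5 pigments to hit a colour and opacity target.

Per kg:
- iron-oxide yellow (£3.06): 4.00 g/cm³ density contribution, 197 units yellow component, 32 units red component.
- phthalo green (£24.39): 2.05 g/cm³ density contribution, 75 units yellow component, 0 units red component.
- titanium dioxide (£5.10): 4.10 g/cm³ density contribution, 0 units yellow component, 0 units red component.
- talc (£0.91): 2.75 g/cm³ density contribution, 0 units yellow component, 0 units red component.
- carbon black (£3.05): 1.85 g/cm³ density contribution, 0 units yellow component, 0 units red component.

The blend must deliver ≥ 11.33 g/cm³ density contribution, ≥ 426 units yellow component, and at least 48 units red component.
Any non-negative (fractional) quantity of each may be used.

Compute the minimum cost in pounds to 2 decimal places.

£7.50

Let x1 = kg of iron-oxide yellow, x2 = kg of phthalo green, x3 = kg of titanium dioxide, x4 = kg of talc, x5 = kg of carbon black.
Minimise 3.06x1 + 24.39x2 + 5.1x3 + 0.91x4 + 3.05x5 with:
  4x1 + 2.05x2 + 4.1x3 + 2.75x4 + 1.85x5 ≥ 11.33   (density contribution)
  197x1 + 75x2 ≥ 426   (yellow component)
  32x1 ≥ 48   (red component)
  x1, x2, x3, x4, x5 ≥ 0.
The minimum-cost mix takes nothing from phthalo green, titanium dioxide, carbon black — only iron-oxide yellow, talc. There the density contribution and yellow component constraints are tight.
So iron-oxide yellow = 2.162 kg, talc = 0.9746 kg.
Total cost: 3.06·2.162 + 0.91·0.9746 = 7.5026.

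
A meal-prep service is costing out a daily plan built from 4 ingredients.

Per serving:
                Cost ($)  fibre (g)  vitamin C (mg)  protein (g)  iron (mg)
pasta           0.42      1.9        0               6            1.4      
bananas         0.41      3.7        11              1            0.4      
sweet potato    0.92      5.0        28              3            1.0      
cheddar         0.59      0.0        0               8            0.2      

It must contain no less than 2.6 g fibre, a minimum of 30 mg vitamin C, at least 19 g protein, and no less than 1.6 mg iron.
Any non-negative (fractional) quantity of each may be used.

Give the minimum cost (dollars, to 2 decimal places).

Let x1 = servings of pasta, x2 = servings of bananas, x3 = servings of sweet potato, x4 = servings of cheddar.
Minimize 0.42x1 + 0.41x2 + 0.92x3 + 0.59x4 s.t.:
  1.9x1 + 3.7x2 + 5x3 ≥ 2.6   (fibre)
  11x2 + 28x3 ≥ 30   (vitamin C)
  6x1 + 1x2 + 3x3 + 8x4 ≥ 19   (protein)
  1.4x1 + 0.4x2 + 1x3 + 0.2x4 ≥ 1.6   (iron)
  x1, x2, x3, x4 ≥ 0.
At the optimum only pasta, sweet potato are positive (bananas, cheddar = 0). There the vitamin C and protein constraints are tight.
Solving gives x1 = 2.631, x3 = 1.071.
Total cost: 0.42·2.631 + 0.92·1.071 = 2.0903.

$2.09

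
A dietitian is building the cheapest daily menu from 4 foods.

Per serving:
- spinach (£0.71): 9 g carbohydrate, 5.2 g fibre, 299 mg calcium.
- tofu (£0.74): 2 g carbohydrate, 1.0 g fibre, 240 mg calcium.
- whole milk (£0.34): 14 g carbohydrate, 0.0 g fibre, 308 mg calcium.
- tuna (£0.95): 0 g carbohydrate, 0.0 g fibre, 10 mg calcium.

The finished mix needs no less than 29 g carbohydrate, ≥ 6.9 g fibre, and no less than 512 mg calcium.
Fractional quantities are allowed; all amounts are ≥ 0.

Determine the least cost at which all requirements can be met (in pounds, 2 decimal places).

£1.36

Let x1 = servings of spinach, x2 = servings of tofu, x3 = servings of whole milk, x4 = servings of tuna.
Minimize 0.71x1 + 0.74x2 + 0.34x3 + 0.95x4 subject to:
  9x1 + 2x2 + 14x3 ≥ 29   (carbohydrate)
  5.2x1 + 1x2 ≥ 6.9   (fibre)
  299x1 + 240x2 + 308x3 + 10x4 ≥ 512   (calcium)
  x1, x2, x3, x4 ≥ 0.
The cheapest feasible vertex uses only spinach, whole milk; tofu, tuna are not used. The carbohydrate and fibre requirements are met with equality.
That vertex is x1 = 1.327, x3 = 1.218.
Objective = 0.71·1.327 + 0.34·1.218 = 1.3563.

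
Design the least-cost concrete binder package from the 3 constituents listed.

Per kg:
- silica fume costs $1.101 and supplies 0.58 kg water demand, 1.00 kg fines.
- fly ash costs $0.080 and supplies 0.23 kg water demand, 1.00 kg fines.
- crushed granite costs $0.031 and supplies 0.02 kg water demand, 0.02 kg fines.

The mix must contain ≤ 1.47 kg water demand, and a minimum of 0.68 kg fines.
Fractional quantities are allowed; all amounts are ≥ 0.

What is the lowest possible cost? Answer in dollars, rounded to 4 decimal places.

Let x1 = kg of silica fume, x2 = kg of fly ash, x3 = kg of crushed granite.
Minimize 1.101x1 + 0.08x2 + 0.031x3 s.t.:
  0.58x1 + 0.23x2 + 0.02x3 ≤ 1.47   (water demand)
  1x1 + 1x2 + 0.02x3 ≥ 0.68   (fines)
  x1, x2, x3 ≥ 0.
The minimum-cost mix takes nothing from silica fume, crushed granite — only fly ash. Binding constraint: fines.
Solving gives x2 = 0.68.
Cost = 0.08·0.68 = 0.054400.

$0.0544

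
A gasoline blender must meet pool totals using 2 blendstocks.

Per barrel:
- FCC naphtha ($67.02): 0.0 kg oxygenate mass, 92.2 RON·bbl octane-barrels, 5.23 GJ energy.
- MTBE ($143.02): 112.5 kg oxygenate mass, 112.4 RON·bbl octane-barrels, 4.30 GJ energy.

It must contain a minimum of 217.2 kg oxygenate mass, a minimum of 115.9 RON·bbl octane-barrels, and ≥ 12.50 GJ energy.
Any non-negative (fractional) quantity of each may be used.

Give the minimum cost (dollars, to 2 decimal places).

$329.92

This is a linear program. Let x1 = barrels of FCC naphtha, x2 = barrels of MTBE.
Minimise 67.02x1 + 143.02x2 subject to:
  112.5x2 ≥ 217.2   (oxygenate mass)
  92.2x1 + 112.4x2 ≥ 115.9   (octane-barrels)
  5.23x1 + 4.3x2 ≥ 12.5   (energy)
  x1, x2 ≥ 0.
Both inputs are positive at the optimum. The oxygenate mass and energy requirements are met with equality.
Optimal quantities: FCC naphtha = 0.802702 barrels, MTBE = 1.93067 barrels.
Cost = 67.02·0.802702 + 143.02·1.93067 = 329.9215.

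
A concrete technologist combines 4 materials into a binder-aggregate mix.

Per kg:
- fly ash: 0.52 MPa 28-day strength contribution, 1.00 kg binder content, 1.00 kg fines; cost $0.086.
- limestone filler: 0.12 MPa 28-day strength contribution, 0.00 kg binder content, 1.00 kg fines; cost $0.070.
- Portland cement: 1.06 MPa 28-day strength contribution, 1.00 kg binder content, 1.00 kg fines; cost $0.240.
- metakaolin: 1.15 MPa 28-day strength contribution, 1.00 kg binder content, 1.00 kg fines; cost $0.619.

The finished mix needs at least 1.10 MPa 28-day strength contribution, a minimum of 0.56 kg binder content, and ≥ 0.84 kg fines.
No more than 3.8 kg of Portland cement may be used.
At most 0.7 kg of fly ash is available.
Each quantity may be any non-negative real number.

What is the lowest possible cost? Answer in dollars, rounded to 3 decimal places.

Set it up as a linear program. Let x1 = kg of fly ash, x2 = kg of limestone filler, x3 = kg of Portland cement, x4 = kg of metakaolin.
Minimise 0.086x1 + 0.07x2 + 0.24x3 + 0.619x4 with:
  0.52x1 + 0.12x2 + 1.06x3 + 1.15x4 ≥ 1.1   (28-day strength contribution)
  1x1 + 1x3 + 1x4 ≥ 0.56   (binder content)
  1x1 + 1x2 + 1x3 + 1x4 ≥ 0.84   (fines)
  x3 ≤ 3.8
  x1 ≤ 0.7
  x1, x2, x3, x4 ≥ 0.
The optimal basis is {fly ash, Portland cement}; limestone filler, metakaolin drop out. There the 28-day strength contribution and the fly ash cap constraints are tight.
That vertex is x1 = 0.7, x3 = 0.6943.
Objective = 0.086·0.7 + 0.24·0.6943 = 0.22683.

$0.227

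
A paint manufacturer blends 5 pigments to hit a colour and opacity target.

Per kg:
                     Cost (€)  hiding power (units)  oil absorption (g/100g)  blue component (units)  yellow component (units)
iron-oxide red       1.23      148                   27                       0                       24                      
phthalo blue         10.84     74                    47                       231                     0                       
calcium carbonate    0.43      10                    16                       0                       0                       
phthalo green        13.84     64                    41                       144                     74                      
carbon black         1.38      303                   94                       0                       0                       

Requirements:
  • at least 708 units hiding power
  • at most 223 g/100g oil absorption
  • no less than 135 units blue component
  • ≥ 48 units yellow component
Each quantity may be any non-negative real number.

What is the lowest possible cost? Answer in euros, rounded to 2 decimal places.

€10.47

Let x1 = kg of iron-oxide red, x2 = kg of phthalo blue, x3 = kg of calcium carbonate, x4 = kg of phthalo green, x5 = kg of carbon black.
Minimize 1.23x1 + 10.84x2 + 0.43x3 + 13.84x4 + 1.38x5 s.t.:
  148x1 + 74x2 + 10x3 + 64x4 + 303x5 ≥ 708   (hiding power)
  27x1 + 47x2 + 16x3 + 41x4 + 94x5 ≤ 223   (oil absorption)
  231x2 + 144x4 ≥ 135   (blue component)
  24x1 + 74x4 ≥ 48   (yellow component)
  x1, x2, x3, x4, x5 ≥ 0.
The optimal basis is {iron-oxide red, phthalo blue, carbon black}; calcium carbonate, phthalo green drop out. Binding constraints: hiding power, blue component, yellow component.
Optimal quantities: iron-oxide red = 2 kg, phthalo blue = 0.5844 kg, carbon black = 1.217 kg.
Total cost: 1.23·2 + 10.84·0.5844 + 1.38·1.217 = 10.4744.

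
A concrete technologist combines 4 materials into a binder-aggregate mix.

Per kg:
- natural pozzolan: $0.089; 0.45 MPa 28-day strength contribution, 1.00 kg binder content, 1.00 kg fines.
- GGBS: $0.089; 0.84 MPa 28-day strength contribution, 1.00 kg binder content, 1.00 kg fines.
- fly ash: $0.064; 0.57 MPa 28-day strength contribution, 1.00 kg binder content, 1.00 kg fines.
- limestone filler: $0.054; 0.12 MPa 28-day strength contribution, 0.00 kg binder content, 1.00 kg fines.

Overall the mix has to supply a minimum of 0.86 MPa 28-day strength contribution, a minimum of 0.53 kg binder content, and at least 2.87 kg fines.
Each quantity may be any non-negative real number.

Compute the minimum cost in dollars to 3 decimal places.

$0.166

Let x1 = kg of natural pozzolan, x2 = kg of GGBS, x3 = kg of fly ash, x4 = kg of limestone filler.
min 0.089x1 + 0.089x2 + 0.064x3 + 0.054x4 s.t.:
  0.45x1 + 0.84x2 + 0.57x3 + 0.12x4 ≥ 0.86   (28-day strength contribution)
  1x1 + 1x2 + 1x3 ≥ 0.53   (binder content)
  1x1 + 1x2 + 1x3 + 1x4 ≥ 2.87   (fines)
  x1, x2, x3, x4 ≥ 0.
The minimum-cost mix takes nothing from natural pozzolan, GGBS — only fly ash, limestone filler. The 28-day strength contribution and fines requirements are met with equality.
Solving gives x3 = 1.146, x4 = 1.724.
Objective = 0.064·1.146 + 0.054·1.724 = 0.16644.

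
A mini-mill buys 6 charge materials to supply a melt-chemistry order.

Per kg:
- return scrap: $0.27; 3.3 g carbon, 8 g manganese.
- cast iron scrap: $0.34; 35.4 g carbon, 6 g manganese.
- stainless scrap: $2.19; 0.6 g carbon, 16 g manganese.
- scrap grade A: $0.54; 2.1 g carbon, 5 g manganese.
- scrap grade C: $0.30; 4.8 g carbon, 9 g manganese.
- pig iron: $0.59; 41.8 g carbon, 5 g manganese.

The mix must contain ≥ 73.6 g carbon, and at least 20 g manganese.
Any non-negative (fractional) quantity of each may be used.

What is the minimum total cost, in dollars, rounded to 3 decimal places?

Treat it as an LP. Let x1 = kg of return scrap, x2 = kg of cast iron scrap, x3 = kg of stainless scrap, x4 = kg of scrap grade A, x5 = kg of scrap grade C, x6 = kg of pig iron.
Minimise 0.27x1 + 0.34x2 + 2.19x3 + 0.54x4 + 0.3x5 + 0.59x6 subject to:
  3.3x1 + 35.4x2 + 0.6x3 + 2.1x4 + 4.8x5 + 41.8x6 ≥ 73.6   (carbon)
  8x1 + 6x2 + 16x3 + 5x4 + 9x5 + 5x6 ≥ 20   (manganese)
  x1, x2, x3, x4, x5, x6 ≥ 0.
The minimum-cost mix takes nothing from return scrap, stainless scrap, scrap grade A, pig iron — only cast iron scrap, scrap grade C. Binding constraints: carbon and manganese.
Optimal quantities: cast iron scrap = 1.954 kg, scrap grade C = 0.9193 kg.
Cost = 0.34·1.954 + 0.3·0.9193 = 0.94015.

$0.940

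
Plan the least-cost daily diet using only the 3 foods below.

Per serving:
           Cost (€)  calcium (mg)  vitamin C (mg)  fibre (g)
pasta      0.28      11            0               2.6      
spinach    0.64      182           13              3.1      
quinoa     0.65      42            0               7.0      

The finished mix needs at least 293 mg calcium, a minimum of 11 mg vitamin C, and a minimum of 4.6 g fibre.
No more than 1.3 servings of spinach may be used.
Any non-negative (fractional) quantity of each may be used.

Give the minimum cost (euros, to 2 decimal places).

€1.70

This is a linear program. Let x1 = servings of pasta, x2 = servings of spinach, x3 = servings of quinoa.
min 0.28x1 + 0.64x2 + 0.65x3 s.t.:
  11x1 + 182x2 + 42x3 ≥ 293   (calcium)
  13x2 ≥ 11   (vitamin C)
  2.6x1 + 3.1x2 + 7x3 ≥ 4.6   (fibre)
  x2 ≤ 1.3
  x1, x2, x3 ≥ 0.
The minimum-cost mix takes nothing from pasta — only spinach, quinoa. Binding constraints: calcium and the spinach cap.
Optimal quantities: spinach = 1.3 servings, quinoa = 1.343 servings.
Hence cost = 0.64·1.3 + 0.65·1.343 = €1.70495.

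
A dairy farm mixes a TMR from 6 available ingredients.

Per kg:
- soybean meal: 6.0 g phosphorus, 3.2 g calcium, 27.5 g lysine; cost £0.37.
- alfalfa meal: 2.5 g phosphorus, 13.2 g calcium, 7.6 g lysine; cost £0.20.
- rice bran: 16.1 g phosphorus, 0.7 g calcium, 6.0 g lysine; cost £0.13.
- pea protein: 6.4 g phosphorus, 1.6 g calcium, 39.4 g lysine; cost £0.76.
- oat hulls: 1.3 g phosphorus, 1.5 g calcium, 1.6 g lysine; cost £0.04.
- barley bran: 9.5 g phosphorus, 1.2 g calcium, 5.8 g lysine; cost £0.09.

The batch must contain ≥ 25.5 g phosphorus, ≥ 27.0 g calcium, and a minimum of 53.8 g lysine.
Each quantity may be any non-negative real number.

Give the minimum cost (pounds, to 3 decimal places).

Let x1 = kg of soybean meal, x2 = kg of alfalfa meal, x3 = kg of rice bran, x4 = kg of pea protein, x5 = kg of oat hulls, x6 = kg of barley bran.
Minimize 0.37x1 + 0.2x2 + 0.13x3 + 0.76x4 + 0.04x5 + 0.09x6 with:
  6x1 + 2.5x2 + 16.1x3 + 6.4x4 + 1.3x5 + 9.5x6 ≥ 25.5   (phosphorus)
  3.2x1 + 13.2x2 + 0.7x3 + 1.6x4 + 1.5x5 + 1.2x6 ≥ 27   (calcium)
  27.5x1 + 7.6x2 + 6x3 + 39.4x4 + 1.6x5 + 5.8x6 ≥ 53.8   (lysine)
  x1, x2, x3, x4, x5, x6 ≥ 0.
The minimum-cost mix takes nothing from rice bran, pea protein, oat hulls — only soybean meal, alfalfa meal, barley bran. The phosphorus, calcium, lysine requirements are met with equality.
That vertex is x1 = 1.191, x2 = 1.62, x6 = 1.506.
Cost = 0.37·1.191 + 0.2·1.62 + 0.09·1.506 = 0.90021.

£0.900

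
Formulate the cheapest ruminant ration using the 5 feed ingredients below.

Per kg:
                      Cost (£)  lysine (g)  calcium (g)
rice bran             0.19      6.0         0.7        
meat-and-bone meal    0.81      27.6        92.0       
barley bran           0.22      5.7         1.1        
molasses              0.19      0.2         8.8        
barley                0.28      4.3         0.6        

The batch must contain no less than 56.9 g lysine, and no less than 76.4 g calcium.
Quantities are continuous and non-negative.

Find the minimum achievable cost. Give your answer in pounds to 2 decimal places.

£1.67

Let x1 = kg of rice bran, x2 = kg of meat-and-bone meal, x3 = kg of barley bran, x4 = kg of molasses, x5 = kg of barley.
min 0.19x1 + 0.81x2 + 0.22x3 + 0.19x4 + 0.28x5 s.t.:
  6x1 + 27.6x2 + 5.7x3 + 0.2x4 + 4.3x5 ≥ 56.9   (lysine)
  0.7x1 + 92x2 + 1.1x3 + 8.8x4 + 0.6x5 ≥ 76.4   (calcium)
  x1, x2, x3, x4, x5 ≥ 0.
At the optimum only meat-and-bone meal is positive (rice bran, barley bran, molasses, barley = 0). Binding constraint: lysine.
Solving gives x2 = 2.062.
Objective = 0.81·2.062 = 1.6702.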